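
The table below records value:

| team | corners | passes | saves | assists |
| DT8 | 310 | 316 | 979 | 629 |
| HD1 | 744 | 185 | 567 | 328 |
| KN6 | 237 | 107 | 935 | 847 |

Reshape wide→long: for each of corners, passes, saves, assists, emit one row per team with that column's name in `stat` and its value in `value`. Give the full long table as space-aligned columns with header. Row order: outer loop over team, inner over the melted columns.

Each (team, column) pair becomes one row: 3 × 4 = 12 rows.
For example, (DT8, corners) → value=310.

team  stat     value
DT8   corners  310  
DT8   passes   316  
DT8   saves    979  
DT8   assists  629  
HD1   corners  744  
HD1   passes   185  
HD1   saves    567  
HD1   assists  328  
KN6   corners  237  
KN6   passes   107  
KN6   saves    935  
KN6   assists  847  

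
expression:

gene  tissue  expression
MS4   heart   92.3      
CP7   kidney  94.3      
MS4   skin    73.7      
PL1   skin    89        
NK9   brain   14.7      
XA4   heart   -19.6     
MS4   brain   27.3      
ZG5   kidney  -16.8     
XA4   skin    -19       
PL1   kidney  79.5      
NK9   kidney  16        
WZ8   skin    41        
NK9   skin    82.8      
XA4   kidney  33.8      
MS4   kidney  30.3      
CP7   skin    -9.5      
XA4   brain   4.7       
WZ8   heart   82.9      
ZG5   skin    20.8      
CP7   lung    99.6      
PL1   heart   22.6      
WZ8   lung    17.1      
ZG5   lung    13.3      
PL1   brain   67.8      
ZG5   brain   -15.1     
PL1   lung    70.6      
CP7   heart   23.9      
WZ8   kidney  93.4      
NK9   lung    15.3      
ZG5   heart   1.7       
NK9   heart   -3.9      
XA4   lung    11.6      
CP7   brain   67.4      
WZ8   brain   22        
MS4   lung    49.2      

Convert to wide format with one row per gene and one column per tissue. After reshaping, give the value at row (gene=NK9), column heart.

-3.9

Wide layout: rows indexed by gene, columns are the 5 distinct tissue values (heart, kidney, skin, brain, lung).
Cell (gene=NK9, tissue=heart) draws from the long row where gene=NK9 and tissue=heart, which has expression=-3.9.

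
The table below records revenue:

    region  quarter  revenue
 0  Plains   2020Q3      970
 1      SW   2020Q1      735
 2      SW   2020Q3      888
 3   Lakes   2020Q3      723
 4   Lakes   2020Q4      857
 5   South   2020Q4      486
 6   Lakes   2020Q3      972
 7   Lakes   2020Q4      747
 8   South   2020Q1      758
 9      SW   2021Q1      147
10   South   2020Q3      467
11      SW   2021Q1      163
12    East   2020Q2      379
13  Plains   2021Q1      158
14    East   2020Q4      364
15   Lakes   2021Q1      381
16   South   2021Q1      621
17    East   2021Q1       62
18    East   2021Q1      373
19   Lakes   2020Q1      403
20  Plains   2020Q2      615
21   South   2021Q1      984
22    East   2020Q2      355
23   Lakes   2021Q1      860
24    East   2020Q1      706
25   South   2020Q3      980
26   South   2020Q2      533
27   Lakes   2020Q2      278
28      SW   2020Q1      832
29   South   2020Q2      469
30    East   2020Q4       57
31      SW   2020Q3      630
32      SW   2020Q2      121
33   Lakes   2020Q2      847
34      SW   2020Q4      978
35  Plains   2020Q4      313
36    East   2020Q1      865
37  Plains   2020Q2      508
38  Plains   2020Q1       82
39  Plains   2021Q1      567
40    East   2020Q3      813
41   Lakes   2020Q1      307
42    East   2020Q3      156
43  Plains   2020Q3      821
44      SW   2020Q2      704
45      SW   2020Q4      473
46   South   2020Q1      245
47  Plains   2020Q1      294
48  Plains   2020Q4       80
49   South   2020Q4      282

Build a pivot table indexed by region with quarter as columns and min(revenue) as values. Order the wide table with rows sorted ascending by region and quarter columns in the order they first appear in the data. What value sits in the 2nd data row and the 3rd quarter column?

With rows sorted ascending by region, row 2 is region=Lakes. quarter columns in first-appearance order: 2020Q3, 2020Q1, 2020Q4, 2021Q1, 2020Q2; column 3 is 2020Q4.
Long rows with region=Lakes, quarter=2020Q4: min(857, 747) = 747.

747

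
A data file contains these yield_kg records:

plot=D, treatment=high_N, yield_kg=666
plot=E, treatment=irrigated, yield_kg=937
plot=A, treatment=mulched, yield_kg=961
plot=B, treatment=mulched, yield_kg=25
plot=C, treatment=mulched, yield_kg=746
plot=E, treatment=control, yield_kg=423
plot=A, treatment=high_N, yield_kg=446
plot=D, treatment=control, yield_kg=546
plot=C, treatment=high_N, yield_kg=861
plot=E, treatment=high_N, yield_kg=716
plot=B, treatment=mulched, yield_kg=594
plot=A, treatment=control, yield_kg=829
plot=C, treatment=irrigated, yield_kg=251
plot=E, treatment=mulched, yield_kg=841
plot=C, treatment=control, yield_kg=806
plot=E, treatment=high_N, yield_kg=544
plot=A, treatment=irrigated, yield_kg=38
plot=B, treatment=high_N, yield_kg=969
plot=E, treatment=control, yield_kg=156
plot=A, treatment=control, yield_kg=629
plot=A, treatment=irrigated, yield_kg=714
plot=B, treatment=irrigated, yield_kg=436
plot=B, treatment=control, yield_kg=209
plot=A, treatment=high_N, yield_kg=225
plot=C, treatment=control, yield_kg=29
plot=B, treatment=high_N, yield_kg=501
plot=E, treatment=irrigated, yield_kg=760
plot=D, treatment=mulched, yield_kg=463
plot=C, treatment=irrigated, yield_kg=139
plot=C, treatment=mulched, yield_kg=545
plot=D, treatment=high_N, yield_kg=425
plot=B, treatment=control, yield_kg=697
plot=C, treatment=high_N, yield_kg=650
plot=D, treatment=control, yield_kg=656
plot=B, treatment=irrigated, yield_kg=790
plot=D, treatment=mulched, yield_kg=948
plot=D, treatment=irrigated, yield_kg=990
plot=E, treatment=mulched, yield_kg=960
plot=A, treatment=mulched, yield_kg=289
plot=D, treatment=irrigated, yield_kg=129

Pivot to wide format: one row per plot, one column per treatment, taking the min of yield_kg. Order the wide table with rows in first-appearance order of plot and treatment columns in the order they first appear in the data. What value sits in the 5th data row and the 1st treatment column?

With rows in first-appearance order of plot, row 5 is plot=C. treatment columns in first-appearance order: high_N, irrigated, mulched, control; column 1 is high_N.
Long rows with plot=C, treatment=high_N: min(861, 650) = 650.

650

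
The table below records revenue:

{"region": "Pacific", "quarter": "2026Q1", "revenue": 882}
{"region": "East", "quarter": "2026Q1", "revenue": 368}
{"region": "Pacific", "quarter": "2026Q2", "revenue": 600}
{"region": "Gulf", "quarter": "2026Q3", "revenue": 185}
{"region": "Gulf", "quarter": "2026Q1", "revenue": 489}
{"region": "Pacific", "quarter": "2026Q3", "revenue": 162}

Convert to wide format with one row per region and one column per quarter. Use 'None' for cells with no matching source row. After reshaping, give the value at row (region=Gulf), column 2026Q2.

No long-format row has region=Gulf and quarter=2026Q2, so the cell is None.

None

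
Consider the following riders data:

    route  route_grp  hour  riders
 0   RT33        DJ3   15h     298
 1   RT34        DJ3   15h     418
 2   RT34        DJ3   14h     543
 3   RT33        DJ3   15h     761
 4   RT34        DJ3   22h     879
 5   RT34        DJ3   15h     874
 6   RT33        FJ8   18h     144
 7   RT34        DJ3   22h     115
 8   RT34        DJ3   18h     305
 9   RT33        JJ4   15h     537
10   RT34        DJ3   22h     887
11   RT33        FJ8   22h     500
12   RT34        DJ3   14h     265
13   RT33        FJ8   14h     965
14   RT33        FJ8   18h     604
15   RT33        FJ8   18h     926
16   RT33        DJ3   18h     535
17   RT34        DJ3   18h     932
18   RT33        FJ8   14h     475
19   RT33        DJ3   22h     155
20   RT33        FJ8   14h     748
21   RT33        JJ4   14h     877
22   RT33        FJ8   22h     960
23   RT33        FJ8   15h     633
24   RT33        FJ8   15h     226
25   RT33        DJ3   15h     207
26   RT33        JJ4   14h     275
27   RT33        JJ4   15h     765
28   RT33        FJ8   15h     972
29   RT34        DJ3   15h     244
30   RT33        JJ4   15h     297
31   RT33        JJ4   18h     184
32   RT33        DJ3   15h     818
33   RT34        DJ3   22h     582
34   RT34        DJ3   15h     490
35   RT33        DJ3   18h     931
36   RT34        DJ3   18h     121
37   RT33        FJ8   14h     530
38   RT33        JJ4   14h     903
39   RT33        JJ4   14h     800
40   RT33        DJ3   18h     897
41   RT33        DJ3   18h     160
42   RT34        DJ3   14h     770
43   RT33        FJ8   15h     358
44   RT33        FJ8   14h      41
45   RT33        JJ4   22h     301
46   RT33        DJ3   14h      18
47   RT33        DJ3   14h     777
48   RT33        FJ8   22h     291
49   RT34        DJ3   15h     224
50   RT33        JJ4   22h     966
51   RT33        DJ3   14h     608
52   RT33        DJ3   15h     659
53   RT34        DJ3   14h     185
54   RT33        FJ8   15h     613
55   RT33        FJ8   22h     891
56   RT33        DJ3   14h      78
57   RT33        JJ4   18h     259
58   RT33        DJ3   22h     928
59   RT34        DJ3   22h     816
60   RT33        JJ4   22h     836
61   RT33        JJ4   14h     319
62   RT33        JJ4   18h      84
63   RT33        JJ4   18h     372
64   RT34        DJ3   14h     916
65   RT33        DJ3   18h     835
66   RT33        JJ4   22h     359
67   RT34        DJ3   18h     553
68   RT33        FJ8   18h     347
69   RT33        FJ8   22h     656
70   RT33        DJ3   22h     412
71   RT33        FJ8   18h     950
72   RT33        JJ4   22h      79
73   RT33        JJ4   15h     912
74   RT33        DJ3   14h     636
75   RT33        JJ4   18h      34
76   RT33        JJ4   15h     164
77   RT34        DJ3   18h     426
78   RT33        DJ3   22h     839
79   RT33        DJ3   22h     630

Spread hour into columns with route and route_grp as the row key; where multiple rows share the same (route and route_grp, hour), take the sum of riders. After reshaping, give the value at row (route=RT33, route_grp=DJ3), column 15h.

2743

Rows with route=RT33, route_grp=DJ3 and hour=15h: riders values are 298, 761, 207, 818, 659.
298 + 761 + 207 + 818 + 659 = 2743.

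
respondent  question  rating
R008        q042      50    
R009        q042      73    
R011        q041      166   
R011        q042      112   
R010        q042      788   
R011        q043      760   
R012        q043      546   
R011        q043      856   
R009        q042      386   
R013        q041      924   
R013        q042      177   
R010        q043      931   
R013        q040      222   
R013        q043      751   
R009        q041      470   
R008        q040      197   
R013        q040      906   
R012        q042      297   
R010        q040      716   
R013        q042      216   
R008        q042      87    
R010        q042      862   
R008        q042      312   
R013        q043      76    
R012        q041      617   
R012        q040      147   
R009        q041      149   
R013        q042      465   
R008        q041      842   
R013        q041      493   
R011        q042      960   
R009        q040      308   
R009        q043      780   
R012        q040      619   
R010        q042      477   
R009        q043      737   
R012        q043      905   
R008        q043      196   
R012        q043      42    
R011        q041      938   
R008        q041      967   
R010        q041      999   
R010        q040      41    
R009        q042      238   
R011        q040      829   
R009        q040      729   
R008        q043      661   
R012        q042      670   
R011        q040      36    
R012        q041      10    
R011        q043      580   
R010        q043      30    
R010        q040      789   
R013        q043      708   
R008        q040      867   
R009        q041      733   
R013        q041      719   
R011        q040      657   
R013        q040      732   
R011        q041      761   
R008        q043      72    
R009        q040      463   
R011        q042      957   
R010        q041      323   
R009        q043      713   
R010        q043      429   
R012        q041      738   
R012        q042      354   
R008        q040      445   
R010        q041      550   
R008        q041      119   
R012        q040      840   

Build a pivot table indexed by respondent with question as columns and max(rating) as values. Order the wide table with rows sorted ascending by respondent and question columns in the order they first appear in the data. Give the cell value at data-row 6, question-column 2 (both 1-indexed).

924

With rows sorted ascending by respondent, row 6 is respondent=R013. question columns in first-appearance order: q042, q041, q043, q040; column 2 is q041.
Long rows with respondent=R013, question=q041: max(924, 493, 719) = 924.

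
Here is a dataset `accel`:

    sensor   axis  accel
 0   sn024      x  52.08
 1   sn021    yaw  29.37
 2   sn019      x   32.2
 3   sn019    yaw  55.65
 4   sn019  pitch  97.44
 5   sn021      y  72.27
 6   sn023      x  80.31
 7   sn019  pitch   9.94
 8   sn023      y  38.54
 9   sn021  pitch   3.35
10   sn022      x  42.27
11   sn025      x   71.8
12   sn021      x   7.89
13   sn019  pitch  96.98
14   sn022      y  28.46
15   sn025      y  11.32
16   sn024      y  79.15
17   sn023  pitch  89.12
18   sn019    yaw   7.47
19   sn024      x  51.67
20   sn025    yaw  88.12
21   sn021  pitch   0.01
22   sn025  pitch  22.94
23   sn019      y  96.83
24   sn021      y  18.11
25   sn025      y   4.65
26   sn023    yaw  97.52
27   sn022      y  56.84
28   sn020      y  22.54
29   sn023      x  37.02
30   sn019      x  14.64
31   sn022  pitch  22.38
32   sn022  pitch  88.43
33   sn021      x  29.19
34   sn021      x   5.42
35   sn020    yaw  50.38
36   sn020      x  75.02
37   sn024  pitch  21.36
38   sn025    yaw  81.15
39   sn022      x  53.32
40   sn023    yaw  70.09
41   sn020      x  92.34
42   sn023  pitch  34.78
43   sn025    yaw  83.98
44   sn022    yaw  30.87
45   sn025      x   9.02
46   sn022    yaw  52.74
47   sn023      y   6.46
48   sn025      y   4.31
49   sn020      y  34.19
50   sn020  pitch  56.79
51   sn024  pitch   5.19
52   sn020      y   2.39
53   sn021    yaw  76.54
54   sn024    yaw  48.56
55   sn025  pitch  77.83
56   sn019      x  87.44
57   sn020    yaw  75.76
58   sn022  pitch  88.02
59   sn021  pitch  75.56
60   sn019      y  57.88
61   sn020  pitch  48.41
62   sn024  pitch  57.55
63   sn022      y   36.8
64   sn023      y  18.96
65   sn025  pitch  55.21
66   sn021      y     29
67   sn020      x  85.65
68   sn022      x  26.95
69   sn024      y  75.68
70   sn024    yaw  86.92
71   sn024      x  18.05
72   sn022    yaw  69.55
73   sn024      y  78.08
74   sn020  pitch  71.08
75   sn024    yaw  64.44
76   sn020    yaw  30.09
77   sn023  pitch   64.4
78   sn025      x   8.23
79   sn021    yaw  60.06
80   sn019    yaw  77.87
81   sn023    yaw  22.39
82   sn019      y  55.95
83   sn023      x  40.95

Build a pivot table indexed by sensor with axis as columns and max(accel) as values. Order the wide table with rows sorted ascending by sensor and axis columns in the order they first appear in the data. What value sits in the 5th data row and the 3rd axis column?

With rows sorted ascending by sensor, row 5 is sensor=sn023. axis columns in first-appearance order: x, yaw, pitch, y; column 3 is pitch.
Long rows with sensor=sn023, axis=pitch: max(89.12, 34.78, 64.4) = 89.12.

89.12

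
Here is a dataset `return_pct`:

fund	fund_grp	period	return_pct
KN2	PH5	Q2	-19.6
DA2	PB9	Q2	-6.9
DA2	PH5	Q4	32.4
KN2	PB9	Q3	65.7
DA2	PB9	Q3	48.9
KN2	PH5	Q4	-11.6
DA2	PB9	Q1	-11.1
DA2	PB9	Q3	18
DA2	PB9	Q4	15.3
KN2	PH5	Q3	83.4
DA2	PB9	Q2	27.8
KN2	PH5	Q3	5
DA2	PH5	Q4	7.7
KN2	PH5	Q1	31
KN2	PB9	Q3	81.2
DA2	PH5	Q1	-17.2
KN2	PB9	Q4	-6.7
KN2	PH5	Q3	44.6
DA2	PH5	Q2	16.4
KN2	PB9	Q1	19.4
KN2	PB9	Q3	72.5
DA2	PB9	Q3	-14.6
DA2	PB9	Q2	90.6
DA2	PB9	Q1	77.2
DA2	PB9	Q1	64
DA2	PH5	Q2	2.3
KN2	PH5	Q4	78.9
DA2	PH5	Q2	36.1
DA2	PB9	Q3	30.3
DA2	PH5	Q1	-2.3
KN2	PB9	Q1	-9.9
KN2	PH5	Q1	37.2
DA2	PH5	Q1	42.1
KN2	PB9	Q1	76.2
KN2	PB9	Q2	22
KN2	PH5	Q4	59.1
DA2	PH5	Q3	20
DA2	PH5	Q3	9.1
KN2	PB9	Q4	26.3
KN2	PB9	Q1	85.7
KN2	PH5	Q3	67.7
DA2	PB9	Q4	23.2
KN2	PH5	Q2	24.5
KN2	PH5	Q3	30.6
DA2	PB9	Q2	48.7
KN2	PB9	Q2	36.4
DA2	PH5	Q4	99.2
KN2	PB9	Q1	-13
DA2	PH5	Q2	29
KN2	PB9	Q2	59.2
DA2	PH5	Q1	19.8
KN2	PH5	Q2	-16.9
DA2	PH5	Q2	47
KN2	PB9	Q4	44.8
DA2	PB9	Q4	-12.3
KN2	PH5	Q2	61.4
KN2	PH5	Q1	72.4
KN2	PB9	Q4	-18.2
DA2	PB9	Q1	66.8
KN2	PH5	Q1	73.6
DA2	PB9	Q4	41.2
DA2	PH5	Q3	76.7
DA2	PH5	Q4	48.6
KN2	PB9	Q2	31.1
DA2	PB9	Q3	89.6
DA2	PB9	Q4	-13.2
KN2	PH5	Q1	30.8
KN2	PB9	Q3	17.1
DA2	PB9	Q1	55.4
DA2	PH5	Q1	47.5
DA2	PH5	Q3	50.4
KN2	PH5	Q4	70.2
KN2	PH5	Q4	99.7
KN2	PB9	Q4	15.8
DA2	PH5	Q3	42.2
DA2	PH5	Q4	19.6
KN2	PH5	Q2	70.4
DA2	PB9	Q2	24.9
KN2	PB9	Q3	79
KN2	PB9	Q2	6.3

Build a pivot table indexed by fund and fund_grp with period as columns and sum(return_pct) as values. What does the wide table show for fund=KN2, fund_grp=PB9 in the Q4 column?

62

Rows with fund=KN2, fund_grp=PB9 and period=Q4: return_pct values are -6.7, 26.3, 44.8, -18.2, 15.8.
-6.7 + 26.3 + 44.8 + -18.2 + 15.8 = 62.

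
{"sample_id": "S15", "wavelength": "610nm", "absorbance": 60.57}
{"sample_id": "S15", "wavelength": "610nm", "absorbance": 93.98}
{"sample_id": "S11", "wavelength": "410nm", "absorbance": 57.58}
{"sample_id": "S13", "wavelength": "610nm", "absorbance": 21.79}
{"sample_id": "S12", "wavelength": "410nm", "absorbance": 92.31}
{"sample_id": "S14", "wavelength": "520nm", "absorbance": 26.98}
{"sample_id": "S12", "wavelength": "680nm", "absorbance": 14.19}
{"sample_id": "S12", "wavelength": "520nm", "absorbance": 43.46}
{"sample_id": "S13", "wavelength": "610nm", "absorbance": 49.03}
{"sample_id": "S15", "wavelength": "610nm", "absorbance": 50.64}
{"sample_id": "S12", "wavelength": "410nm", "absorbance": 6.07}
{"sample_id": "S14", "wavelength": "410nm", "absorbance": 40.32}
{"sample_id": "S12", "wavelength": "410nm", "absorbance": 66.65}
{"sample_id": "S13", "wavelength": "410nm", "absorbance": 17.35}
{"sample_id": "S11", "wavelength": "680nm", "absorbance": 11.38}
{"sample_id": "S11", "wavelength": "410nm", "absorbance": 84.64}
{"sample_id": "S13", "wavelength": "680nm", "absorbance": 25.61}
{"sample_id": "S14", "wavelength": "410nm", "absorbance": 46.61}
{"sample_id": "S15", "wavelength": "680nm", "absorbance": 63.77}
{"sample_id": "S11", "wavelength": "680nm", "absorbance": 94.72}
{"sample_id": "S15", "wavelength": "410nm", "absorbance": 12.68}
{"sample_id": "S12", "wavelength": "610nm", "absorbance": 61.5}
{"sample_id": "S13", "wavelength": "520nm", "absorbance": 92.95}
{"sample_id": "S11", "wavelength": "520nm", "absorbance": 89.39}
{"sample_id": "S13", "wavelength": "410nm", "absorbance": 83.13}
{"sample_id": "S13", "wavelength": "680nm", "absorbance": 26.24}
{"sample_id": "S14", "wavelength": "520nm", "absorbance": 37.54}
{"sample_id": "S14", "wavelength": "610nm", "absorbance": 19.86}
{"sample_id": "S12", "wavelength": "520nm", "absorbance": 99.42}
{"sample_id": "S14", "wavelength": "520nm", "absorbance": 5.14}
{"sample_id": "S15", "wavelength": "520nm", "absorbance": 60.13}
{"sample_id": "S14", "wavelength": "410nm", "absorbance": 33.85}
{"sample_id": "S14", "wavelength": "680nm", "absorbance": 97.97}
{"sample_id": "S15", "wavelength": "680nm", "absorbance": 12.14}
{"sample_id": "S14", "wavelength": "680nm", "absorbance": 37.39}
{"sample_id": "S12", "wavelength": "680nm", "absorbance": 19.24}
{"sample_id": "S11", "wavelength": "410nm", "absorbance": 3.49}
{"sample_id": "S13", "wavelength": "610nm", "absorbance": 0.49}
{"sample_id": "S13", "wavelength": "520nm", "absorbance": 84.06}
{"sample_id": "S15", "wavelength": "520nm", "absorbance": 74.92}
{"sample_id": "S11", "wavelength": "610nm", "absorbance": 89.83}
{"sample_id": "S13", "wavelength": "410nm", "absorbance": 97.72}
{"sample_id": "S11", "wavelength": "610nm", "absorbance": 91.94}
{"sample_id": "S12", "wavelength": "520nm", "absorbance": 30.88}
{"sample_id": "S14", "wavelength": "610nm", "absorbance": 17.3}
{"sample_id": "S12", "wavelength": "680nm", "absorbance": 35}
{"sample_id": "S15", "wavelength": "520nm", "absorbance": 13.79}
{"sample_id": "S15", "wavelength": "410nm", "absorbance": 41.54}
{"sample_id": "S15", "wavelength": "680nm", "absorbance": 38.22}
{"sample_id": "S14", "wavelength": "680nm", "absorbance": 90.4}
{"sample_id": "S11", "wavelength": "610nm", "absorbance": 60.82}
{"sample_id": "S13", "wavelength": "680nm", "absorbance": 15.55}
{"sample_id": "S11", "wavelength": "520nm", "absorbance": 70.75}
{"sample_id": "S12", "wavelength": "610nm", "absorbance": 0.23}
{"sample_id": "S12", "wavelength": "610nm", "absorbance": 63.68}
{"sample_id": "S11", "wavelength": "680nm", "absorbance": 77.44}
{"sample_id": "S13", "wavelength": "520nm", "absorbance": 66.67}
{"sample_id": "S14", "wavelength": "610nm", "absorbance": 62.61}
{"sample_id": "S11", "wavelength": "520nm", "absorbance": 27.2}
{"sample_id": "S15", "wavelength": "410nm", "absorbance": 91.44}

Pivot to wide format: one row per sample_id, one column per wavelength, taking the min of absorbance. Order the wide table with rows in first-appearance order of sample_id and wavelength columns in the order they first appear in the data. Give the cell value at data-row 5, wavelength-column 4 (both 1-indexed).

With rows in first-appearance order of sample_id, row 5 is sample_id=S14. wavelength columns in first-appearance order: 610nm, 410nm, 520nm, 680nm; column 4 is 680nm.
Long rows with sample_id=S14, wavelength=680nm: min(97.97, 37.39, 90.4) = 37.39.

37.39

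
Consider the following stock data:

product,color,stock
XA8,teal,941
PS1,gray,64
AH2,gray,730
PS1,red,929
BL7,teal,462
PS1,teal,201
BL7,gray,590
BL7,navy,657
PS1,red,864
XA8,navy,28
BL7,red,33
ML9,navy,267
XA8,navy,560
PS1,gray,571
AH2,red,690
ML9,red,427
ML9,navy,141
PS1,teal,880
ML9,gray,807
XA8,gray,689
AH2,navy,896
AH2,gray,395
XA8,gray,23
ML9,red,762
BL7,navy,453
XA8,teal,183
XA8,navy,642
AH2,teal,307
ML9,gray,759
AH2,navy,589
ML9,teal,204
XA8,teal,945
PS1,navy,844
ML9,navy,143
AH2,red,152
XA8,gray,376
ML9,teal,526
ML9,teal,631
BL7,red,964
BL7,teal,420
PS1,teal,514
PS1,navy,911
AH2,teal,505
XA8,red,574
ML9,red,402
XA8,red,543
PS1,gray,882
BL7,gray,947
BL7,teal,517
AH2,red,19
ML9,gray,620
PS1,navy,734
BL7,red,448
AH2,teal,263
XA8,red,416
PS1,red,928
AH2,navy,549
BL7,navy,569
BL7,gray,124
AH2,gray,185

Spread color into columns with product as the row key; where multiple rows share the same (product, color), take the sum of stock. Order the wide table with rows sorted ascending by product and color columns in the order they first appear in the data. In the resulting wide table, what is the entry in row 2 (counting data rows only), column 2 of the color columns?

1661

With rows sorted ascending by product, row 2 is product=BL7. color columns in first-appearance order: teal, gray, red, navy; column 2 is gray.
Long rows with product=BL7, color=gray: 590 + 947 + 124 = 1661.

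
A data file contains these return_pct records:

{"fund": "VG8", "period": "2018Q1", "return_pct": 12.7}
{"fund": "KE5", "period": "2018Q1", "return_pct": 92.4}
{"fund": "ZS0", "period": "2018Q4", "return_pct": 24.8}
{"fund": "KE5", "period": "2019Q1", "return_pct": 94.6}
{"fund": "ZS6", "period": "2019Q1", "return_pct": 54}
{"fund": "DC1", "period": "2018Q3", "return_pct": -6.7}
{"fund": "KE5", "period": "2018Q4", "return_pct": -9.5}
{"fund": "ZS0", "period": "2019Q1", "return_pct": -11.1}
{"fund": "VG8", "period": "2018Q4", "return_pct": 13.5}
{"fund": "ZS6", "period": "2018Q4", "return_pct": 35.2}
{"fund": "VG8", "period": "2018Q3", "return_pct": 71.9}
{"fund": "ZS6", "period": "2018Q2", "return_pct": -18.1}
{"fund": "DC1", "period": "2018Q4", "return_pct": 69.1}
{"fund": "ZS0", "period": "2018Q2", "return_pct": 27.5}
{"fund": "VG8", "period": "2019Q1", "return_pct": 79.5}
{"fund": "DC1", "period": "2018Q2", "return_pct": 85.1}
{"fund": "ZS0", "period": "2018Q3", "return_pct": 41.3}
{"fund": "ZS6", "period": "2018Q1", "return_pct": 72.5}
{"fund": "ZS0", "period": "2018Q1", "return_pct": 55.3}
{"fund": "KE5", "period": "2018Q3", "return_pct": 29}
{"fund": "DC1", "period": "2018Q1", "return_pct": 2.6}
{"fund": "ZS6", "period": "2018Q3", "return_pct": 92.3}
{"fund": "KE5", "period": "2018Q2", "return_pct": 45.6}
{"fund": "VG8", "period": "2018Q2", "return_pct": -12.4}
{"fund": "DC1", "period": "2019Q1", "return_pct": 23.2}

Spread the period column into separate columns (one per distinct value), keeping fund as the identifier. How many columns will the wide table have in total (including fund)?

1 column for fund plus 5 distinct period values → 6 columns.

6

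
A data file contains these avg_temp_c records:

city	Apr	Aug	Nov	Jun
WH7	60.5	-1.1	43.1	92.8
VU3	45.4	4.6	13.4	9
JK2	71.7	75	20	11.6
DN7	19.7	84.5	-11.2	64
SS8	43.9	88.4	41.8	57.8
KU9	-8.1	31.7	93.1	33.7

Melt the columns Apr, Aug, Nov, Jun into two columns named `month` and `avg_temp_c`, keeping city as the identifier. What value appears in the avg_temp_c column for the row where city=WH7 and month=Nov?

43.1

Unpivoting turns each (city, wide-column) pair into one long row.
The wide cell at row WH7, column Nov holds 43.1, so the long row (WH7, Nov) has avg_temp_c=43.1.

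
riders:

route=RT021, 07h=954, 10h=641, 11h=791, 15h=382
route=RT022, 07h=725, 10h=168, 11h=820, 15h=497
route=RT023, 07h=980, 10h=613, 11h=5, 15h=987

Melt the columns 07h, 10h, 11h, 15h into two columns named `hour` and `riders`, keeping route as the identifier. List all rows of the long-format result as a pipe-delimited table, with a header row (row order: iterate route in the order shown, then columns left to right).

| route | hour | riders |
| RT021 | 07h | 954 |
| RT021 | 10h | 641 |
| RT021 | 11h | 791 |
| RT021 | 15h | 382 |
| RT022 | 07h | 725 |
| RT022 | 10h | 168 |
| RT022 | 11h | 820 |
| RT022 | 15h | 497 |
| RT023 | 07h | 980 |
| RT023 | 10h | 613 |
| RT023 | 11h | 5 |
| RT023 | 15h | 987 |

Each (route, column) pair becomes one row: 3 × 4 = 12 rows.
For example, (RT021, 07h) → riders=954.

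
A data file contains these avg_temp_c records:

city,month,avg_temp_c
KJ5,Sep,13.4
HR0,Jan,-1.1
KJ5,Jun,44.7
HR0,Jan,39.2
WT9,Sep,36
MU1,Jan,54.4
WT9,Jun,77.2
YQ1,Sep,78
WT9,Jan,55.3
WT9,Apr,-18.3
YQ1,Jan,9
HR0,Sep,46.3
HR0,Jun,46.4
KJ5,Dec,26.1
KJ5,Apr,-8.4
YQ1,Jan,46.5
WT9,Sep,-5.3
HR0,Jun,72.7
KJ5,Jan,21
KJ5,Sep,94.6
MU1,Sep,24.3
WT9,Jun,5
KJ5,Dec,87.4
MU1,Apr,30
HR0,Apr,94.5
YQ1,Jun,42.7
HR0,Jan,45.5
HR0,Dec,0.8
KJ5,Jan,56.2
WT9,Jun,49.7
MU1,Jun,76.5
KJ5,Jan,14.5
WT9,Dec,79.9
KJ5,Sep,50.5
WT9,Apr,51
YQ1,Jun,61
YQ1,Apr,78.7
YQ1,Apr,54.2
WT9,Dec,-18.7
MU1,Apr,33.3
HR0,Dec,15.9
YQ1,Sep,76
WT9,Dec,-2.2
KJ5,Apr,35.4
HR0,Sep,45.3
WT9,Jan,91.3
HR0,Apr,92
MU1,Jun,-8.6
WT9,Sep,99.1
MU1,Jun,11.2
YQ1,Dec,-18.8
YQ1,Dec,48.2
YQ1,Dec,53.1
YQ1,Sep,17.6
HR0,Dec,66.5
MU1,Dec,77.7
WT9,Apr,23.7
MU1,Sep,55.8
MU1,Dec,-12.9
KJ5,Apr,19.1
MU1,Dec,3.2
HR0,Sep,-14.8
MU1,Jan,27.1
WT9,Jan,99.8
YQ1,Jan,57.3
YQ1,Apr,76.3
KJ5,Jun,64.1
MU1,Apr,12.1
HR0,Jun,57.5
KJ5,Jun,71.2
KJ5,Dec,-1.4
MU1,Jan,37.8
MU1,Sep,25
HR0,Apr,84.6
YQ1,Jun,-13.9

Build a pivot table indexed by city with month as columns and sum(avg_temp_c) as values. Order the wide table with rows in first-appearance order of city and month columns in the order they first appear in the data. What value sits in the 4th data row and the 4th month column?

75.4

With rows in first-appearance order of city, row 4 is city=MU1. month columns in first-appearance order: Sep, Jan, Jun, Apr, Dec; column 4 is Apr.
Long rows with city=MU1, month=Apr: 30 + 33.3 + 12.1 = 75.4.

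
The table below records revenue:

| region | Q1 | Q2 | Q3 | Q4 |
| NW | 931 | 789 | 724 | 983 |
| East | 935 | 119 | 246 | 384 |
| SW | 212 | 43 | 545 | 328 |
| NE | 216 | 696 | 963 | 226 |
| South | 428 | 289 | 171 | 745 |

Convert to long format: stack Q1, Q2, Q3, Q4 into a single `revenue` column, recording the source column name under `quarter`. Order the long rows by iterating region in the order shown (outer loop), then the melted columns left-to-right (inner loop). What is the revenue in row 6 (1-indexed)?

119

20 rows total (5 × 4). Row 6: index ⌊(6-1)/4⌋ = 1 into region → East; (6-1) mod 4 = 1 into the melted columns → Q2.
So row 6 is (East, Q2, 119); revenue = 119.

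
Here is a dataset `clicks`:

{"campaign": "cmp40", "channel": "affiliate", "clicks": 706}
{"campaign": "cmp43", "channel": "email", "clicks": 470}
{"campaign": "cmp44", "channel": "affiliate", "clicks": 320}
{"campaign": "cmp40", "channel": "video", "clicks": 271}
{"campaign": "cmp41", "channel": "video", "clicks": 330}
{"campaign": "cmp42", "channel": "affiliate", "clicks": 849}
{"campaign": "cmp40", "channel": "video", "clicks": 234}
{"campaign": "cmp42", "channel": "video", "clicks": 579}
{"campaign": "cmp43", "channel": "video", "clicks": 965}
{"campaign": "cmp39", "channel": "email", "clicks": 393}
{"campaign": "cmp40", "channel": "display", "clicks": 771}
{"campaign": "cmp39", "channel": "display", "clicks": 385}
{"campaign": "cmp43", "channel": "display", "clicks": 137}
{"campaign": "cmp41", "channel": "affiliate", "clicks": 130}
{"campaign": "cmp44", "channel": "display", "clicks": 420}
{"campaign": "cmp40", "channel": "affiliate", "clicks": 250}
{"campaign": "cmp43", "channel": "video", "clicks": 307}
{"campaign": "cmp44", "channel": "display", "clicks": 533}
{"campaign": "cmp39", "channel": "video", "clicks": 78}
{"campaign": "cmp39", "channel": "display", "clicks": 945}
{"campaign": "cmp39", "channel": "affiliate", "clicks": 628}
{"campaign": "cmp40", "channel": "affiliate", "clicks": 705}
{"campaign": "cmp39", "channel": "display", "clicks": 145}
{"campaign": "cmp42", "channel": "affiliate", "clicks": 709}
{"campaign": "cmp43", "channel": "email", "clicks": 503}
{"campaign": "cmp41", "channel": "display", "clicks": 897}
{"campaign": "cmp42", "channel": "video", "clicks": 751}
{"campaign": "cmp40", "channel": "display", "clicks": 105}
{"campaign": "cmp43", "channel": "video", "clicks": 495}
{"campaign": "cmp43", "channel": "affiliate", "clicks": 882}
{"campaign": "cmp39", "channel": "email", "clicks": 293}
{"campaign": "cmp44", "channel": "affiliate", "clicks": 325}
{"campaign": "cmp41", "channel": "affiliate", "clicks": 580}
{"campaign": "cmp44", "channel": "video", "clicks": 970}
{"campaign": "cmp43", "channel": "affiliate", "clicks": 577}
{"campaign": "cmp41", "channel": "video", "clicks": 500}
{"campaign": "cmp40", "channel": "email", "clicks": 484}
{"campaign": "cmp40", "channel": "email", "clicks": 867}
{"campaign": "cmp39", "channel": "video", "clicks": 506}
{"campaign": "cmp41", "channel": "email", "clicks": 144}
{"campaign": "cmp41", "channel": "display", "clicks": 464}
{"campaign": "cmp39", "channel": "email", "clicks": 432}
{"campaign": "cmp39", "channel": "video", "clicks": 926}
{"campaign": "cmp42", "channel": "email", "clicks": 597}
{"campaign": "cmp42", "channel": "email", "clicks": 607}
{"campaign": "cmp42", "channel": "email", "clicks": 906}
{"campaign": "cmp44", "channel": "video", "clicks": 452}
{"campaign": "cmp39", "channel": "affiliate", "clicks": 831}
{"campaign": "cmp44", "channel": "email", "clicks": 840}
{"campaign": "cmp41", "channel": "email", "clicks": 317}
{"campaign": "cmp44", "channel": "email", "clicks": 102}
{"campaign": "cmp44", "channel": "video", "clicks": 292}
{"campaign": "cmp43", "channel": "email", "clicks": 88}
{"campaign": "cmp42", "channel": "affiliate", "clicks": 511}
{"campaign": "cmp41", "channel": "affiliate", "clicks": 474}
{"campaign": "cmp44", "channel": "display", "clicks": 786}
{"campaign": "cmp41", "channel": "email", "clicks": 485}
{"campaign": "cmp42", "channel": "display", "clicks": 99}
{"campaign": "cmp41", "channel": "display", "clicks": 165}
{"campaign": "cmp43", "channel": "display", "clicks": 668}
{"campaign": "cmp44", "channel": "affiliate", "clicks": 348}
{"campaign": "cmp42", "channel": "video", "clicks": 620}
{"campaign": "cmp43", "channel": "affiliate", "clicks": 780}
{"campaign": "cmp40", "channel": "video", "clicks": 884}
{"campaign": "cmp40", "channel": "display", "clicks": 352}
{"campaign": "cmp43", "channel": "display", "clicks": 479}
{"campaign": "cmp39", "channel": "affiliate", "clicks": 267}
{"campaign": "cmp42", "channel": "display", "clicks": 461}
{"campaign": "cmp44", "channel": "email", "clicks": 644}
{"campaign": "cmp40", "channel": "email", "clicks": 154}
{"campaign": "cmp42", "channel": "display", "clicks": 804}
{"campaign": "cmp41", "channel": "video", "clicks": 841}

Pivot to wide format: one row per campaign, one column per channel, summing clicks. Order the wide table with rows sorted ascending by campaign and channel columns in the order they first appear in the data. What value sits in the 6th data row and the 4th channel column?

With rows sorted ascending by campaign, row 6 is campaign=cmp44. channel columns in first-appearance order: affiliate, email, video, display; column 4 is display.
Long rows with campaign=cmp44, channel=display: 420 + 533 + 786 = 1739.

1739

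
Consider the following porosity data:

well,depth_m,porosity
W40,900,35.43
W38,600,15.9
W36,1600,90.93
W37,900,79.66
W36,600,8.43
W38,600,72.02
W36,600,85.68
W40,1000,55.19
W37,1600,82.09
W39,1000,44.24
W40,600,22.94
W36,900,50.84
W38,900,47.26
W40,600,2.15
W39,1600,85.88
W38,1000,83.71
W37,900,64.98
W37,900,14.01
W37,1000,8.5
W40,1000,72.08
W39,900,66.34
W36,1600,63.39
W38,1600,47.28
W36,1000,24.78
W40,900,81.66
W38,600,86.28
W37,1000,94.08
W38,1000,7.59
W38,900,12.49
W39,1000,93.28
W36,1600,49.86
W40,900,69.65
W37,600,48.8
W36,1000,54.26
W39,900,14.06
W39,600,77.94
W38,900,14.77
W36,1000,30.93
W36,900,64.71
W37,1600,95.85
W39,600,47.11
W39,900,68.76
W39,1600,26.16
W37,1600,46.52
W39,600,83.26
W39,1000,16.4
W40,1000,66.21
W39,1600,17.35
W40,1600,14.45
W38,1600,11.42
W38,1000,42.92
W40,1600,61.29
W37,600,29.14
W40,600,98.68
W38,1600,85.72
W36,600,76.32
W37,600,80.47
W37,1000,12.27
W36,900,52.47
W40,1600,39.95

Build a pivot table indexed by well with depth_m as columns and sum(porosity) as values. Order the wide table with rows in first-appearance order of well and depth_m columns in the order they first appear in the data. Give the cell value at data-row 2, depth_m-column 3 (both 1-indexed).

144.42

With rows in first-appearance order of well, row 2 is well=W38. depth_m columns in first-appearance order: 900, 600, 1600, 1000; column 3 is 1600.
Long rows with well=W38, depth_m=1600: 47.28 + 11.42 + 85.72 = 144.42.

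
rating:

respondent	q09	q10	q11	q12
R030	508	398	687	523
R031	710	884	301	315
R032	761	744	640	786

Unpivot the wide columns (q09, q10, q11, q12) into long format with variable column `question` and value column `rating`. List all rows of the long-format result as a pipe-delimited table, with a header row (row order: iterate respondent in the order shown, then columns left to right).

Each (respondent, column) pair becomes one row: 3 × 4 = 12 rows.
For example, (R030, q09) → rating=508.

| respondent | question | rating |
| R030 | q09 | 508 |
| R030 | q10 | 398 |
| R030 | q11 | 687 |
| R030 | q12 | 523 |
| R031 | q09 | 710 |
| R031 | q10 | 884 |
| R031 | q11 | 301 |
| R031 | q12 | 315 |
| R032 | q09 | 761 |
| R032 | q10 | 744 |
| R032 | q11 | 640 |
| R032 | q12 | 786 |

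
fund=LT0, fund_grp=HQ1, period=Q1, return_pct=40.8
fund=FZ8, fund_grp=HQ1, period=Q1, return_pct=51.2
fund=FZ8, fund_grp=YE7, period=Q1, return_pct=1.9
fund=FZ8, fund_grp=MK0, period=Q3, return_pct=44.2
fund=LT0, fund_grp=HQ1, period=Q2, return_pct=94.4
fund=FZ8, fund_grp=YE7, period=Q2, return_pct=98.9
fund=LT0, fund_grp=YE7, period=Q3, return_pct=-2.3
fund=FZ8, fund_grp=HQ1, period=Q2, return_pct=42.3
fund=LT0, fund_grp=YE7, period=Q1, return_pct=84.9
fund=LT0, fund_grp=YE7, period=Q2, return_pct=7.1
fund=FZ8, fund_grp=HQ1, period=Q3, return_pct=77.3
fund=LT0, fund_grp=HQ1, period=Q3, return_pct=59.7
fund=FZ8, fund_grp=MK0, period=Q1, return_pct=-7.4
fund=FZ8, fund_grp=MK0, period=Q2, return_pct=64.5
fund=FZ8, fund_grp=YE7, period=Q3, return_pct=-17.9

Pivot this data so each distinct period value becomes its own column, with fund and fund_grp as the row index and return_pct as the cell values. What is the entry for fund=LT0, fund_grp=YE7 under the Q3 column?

Wide layout: rows indexed by fund and fund_grp, columns are the 3 distinct period values (Q1, Q3, Q2).
Cell (fund=LT0, fund_grp=YE7, period=Q3) draws from the long row where fund=LT0, fund_grp=YE7 and period=Q3, which has return_pct=-2.3.

-2.3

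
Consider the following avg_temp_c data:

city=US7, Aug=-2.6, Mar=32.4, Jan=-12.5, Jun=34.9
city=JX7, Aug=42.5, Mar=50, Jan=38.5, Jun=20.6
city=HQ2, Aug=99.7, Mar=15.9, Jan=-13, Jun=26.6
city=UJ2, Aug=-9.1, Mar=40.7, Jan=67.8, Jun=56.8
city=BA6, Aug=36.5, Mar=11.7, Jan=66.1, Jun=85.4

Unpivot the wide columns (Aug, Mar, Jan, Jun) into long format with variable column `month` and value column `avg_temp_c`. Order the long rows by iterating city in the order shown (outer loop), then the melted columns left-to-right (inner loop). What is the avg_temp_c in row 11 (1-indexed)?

-13

20 rows total (5 × 4). Row 11: index ⌊(11-1)/4⌋ = 2 into city → HQ2; (11-1) mod 4 = 2 into the melted columns → Jan.
So row 11 is (HQ2, Jan, -13); avg_temp_c = -13.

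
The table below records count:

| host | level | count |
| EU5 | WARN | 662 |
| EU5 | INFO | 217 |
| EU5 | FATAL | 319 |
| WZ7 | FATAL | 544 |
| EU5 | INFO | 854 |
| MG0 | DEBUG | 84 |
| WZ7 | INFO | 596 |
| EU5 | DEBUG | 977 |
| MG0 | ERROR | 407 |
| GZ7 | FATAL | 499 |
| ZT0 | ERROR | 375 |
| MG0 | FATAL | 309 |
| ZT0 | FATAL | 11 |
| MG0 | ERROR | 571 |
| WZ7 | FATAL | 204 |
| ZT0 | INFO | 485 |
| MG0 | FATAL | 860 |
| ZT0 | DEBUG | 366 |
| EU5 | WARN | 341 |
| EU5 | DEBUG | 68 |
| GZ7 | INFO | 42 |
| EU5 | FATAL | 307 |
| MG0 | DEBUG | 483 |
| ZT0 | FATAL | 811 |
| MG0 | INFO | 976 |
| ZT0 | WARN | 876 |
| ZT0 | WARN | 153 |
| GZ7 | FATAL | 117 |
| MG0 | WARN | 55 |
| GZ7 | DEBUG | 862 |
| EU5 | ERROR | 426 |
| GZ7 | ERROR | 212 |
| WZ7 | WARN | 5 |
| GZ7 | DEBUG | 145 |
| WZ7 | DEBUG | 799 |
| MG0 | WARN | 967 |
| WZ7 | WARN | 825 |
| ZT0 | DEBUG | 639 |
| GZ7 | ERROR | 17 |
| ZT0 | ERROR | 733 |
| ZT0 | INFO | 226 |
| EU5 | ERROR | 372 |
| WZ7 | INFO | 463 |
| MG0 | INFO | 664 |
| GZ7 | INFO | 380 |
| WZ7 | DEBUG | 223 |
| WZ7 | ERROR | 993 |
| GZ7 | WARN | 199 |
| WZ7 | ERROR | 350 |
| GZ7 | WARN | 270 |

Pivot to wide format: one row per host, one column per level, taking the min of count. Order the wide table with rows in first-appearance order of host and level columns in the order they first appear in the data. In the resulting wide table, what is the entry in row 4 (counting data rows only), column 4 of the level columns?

With rows in first-appearance order of host, row 4 is host=GZ7. level columns in first-appearance order: WARN, INFO, FATAL, DEBUG, ERROR; column 4 is DEBUG.
Long rows with host=GZ7, level=DEBUG: min(862, 145) = 145.

145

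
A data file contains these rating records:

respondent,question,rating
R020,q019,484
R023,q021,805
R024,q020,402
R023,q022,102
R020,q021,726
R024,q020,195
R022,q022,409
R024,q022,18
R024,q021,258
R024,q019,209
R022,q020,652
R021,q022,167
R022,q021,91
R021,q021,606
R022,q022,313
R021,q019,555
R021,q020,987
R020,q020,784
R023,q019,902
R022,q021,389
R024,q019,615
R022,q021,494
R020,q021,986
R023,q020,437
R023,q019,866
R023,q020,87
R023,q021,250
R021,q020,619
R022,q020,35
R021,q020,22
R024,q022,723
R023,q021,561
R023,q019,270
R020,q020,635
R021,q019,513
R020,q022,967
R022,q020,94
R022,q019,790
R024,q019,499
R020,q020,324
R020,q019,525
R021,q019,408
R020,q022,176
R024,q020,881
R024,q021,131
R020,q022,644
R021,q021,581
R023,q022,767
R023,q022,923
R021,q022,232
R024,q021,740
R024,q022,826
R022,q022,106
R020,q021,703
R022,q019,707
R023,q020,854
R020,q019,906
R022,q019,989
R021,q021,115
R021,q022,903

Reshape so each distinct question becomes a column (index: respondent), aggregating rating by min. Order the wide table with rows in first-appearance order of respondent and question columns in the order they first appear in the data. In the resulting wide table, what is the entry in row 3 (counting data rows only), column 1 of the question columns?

With rows in first-appearance order of respondent, row 3 is respondent=R024. question columns in first-appearance order: q019, q021, q020, q022; column 1 is q019.
Long rows with respondent=R024, question=q019: min(209, 615, 499) = 209.

209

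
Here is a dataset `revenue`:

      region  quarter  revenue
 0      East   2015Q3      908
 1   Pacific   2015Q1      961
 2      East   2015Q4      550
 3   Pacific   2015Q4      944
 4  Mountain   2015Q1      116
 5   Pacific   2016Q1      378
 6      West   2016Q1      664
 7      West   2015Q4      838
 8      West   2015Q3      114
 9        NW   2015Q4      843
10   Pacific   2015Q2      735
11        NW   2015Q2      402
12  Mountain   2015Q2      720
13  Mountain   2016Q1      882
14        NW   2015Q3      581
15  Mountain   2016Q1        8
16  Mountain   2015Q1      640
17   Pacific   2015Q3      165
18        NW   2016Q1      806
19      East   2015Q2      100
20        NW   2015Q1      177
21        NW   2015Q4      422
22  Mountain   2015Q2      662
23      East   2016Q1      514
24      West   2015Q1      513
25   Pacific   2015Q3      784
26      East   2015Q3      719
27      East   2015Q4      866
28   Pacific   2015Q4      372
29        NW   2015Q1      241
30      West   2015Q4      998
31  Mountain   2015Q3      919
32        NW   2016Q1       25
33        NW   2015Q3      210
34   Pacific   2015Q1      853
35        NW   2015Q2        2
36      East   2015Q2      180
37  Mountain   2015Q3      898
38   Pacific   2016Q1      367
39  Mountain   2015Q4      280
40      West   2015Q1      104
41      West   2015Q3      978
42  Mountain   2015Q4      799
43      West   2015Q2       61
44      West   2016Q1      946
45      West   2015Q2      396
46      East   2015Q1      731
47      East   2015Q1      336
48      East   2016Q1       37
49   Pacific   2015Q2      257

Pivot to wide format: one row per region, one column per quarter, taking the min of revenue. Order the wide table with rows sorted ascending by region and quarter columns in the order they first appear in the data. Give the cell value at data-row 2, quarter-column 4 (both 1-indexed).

With rows sorted ascending by region, row 2 is region=Mountain. quarter columns in first-appearance order: 2015Q3, 2015Q1, 2015Q4, 2016Q1, 2015Q2; column 4 is 2016Q1.
Long rows with region=Mountain, quarter=2016Q1: min(882, 8) = 8.

8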